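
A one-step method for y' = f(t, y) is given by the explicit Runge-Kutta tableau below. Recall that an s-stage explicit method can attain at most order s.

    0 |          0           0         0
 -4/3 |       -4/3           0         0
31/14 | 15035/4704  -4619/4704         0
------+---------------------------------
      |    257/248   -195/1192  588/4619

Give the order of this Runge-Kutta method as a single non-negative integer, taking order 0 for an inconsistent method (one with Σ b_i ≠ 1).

b = (257/248, -195/1192, 588/4619)
c = (0, -4/3, 31/14)
Ac = (0, 0, 4619/3528)
Σ b_i: 257/248·1 + (-195/1192)·1 + 588/4619·1 = 1 ✓
b·c: (-195/1192)·(-4/3) + 588/4619·31/14 = 1/2 ✓
b·c²: (-195/1192)·16/9 + 588/4619·961/196 = 1/3 ✓
b·Ac: 588/4619·4619/3528 = 1/6 ✓; 3 stages ⇒ order 3.

3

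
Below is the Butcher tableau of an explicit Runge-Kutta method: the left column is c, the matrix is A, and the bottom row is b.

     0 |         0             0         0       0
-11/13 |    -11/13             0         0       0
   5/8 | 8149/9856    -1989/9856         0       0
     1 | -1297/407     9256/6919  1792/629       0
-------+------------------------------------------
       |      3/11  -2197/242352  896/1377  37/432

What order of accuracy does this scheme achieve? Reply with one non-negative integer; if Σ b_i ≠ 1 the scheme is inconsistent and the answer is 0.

b = (3/11, -2197/242352, 896/1377, 37/432)
c = (0, -11/13, 5/8, 1)
Ac = (0, 0, 153/896, 24/37)
Σ b_i: 3/11·1 + (-2197/242352)·1 + 896/1377·1 + 37/432·1 = 1 ✓
b·c: (-2197/242352)·(-11/13) + 896/1377·5/8 + 37/432·1 = 1/2 ✓
b·c²: (-2197/242352)·121/169 + 896/1377·25/64 + 37/432·1 = 1/3 ✓
b·Ac: 896/1377·153/896 + 37/432·24/37 = 1/6 ✓
b·c³: (-2197/242352)·(-1331/2197) + 896/1377·125/512 + 37/432·1 = 1/4 ✓
b·(c∘Ac): 896/1377·765/7168 + 37/432·24/37 = 1/8 ✓
b·Ac²: 896/1377·(-1683/11648) + 37/432·996/481 = 1/12 ✓
b·A²c: 37/432·18/37 = 1/24 ✓; 4 stages ⇒ order 4.

4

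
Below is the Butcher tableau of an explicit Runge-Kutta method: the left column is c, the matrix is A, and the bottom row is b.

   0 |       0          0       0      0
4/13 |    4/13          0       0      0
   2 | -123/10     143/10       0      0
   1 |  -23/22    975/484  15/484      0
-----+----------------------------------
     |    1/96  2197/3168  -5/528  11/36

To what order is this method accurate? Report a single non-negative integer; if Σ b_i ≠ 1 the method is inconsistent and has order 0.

b = (1/96, 2197/3168, -5/528, 11/36)
c = (0, 4/13, 2, 1)
Ac = (0, 0, 22/5, 15/22)
Σ b_i: 1/96·1 + 2197/3168·1 + (-5/528)·1 + 11/36·1 = 1 ✓
b·c: 2197/3168·4/13 + (-5/528)·2 + 11/36·1 = 1/2 ✓
b·c²: 2197/3168·16/169 + (-5/528)·4 + 11/36·1 = 1/3 ✓
b·Ac: (-5/528)·22/5 + 11/36·15/22 = 1/6 ✓
b·c³: 2197/3168·64/2197 + (-5/528)·8 + 11/36·1 = 1/4 ✓
b·(c∘Ac): (-5/528)·44/5 + 11/36·15/22 = 1/8 ✓
b·Ac²: (-5/528)·88/65 + 11/36·45/143 = 1/12 ✓
b·A²c: 11/36·3/22 = 1/24 ✓; 4 stages ⇒ order 4.

4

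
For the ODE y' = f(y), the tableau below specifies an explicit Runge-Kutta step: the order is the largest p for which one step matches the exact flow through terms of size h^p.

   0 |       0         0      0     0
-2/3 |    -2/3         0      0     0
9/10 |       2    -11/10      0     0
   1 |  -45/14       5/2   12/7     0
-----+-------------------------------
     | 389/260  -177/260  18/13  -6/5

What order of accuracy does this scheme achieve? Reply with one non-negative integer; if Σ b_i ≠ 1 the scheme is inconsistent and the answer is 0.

b = (389/260, -177/260, 18/13, -6/5)
c = (0, -2/3, 9/10, 1)
Ac = (0, 0, 11/15, -13/105)
Σ b_i: 389/260·1 + (-177/260)·1 + 18/13·1 + (-6/5)·1 = 1 ✓
b·c: (-177/260)·(-2/3) + 18/13·9/10 + (-6/5)·1 = 1/2 ✓
b·c²: (-177/260)·4/9 + 18/13·81/100 + (-6/5)·1 = -743/1950 ≠ 1/3 ⇒ order 2.
b·Ac: 18/13·11/15 + (-6/5)·(-13/105) = 2648/2275 ≠ 1/6

2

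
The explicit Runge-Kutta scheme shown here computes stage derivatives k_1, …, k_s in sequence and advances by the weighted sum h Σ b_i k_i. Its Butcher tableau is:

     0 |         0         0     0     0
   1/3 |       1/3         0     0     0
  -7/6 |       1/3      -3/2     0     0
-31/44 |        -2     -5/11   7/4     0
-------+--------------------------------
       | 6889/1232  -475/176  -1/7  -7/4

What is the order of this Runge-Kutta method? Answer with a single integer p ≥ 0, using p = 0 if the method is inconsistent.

2

b = (6889/1232, -475/176, -1/7, -7/4)
c = (0, 1/3, -7/6, -31/44)
Ac = (0, 0, -1/2, -193/88)
Σ b_i: 6889/1232·1 + (-475/176)·1 + (-1/7)·1 + (-7/4)·1 = 1 ✓
b·c: (-475/176)·1/3 + (-1/7)·(-7/6) + (-7/4)·(-31/44) = 1/2 ✓
b·c²: (-475/176)·1/9 + (-1/7)·49/36 + (-7/4)·961/1936 = -10555/7744 ≠ 1/3 ⇒ order 2.
b·Ac: (-1/7)·(-1/2) + (-7/4)·(-193/88) = 9633/2464 ≠ 1/6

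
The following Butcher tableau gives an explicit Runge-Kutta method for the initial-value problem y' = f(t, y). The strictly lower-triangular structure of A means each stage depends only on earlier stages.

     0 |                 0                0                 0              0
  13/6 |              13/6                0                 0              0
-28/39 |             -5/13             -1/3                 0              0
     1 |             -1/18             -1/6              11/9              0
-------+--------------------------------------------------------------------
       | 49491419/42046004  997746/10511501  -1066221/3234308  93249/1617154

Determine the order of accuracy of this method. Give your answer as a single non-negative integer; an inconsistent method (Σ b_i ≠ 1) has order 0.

b = (49491419/42046004, 997746/10511501, -1066221/3234308, 93249/1617154)
c = (0, 13/6, -28/39, 1)
Ac = (0, 0, -13/18, -1739/1404)
Σ b_i: 49491419/42046004·1 + 997746/10511501·1 + (-1066221/3234308)·1 + 93249/1617154·1 = 1 ✓
b·c: 997746/10511501·13/6 + (-1066221/3234308)·(-28/39) + 93249/1617154·1 = 1/2 ✓
b·c²: 997746/10511501·169/36 + (-1066221/3234308)·784/1521 + 93249/1617154·1 = 1/3 ✓
b·Ac: (-1066221/3234308)·(-13/18) + 93249/1617154·(-1739/1404) = 1/6 ✓
b·c³: 997746/10511501·2197/216 + (-1066221/3234308)·(-21952/59319) + 93249/1617154·1 = 61903807/54059148 ≠ 1/4 ⇒ order 3.
b·(c∘Ac): (-1066221/3234308)·14/27 + 93249/1617154·(-1739/1404) = -1567705/6468616 ≠ 1/8
b·Ac²: (-1066221/3234308)·(-169/108) + 93249/1617154·(-16691/109512) = 2491969/4914468 ≠ 1/12
b·A²c: 93249/1617154·(-143/162) = -134693/2646252 ≠ 1/24

3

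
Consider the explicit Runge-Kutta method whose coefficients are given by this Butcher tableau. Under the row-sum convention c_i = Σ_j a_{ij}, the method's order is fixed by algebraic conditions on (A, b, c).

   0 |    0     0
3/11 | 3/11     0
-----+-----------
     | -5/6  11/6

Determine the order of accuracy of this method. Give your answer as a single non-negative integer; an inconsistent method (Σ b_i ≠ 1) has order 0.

2

b = (-5/6, 11/6)
c = (0, 3/11)
Σ b_i: (-5/6)·1 + 11/6·1 = 1 ✓
b·c: 11/6·3/11 = 1/2 ✓; 2 stages ⇒ order 2.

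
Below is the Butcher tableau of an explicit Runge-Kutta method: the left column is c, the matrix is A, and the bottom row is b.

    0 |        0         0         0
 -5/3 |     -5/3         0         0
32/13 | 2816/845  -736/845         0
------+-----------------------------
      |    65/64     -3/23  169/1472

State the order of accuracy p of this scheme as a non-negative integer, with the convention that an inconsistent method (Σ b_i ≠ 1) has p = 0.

3

b = (65/64, -3/23, 169/1472)
c = (0, -5/3, 32/13)
Ac = (0, 0, 736/507)
Σ b_i: 65/64·1 + (-3/23)·1 + 169/1472·1 = 1 ✓
b·c: (-3/23)·(-5/3) + 169/1472·32/13 = 1/2 ✓
b·c²: (-3/23)·25/9 + 169/1472·1024/169 = 1/3 ✓
b·Ac: 169/1472·736/507 = 1/6 ✓; 3 stages ⇒ order 3.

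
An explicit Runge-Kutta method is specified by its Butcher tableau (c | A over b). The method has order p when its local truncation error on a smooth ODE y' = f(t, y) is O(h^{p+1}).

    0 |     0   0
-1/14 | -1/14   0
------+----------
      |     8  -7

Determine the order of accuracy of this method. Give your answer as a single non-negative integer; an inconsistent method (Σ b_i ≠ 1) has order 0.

b = (8, -7)
c = (0, -1/14)
Σ b_i: 8·1 + (-7)·1 = 1 ✓
b·c: (-7)·(-1/14) = 1/2 ✓; 2 stages ⇒ order 2.

2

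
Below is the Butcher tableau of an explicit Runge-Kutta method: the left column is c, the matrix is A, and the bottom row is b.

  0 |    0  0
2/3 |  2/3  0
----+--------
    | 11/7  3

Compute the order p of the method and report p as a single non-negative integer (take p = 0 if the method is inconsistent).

0

b = (11/7, 3)
c = (0, 2/3)
Σ b_i: 11/7·1 + 3·1 = 32/7 ≠ 1 ⇒ order 0.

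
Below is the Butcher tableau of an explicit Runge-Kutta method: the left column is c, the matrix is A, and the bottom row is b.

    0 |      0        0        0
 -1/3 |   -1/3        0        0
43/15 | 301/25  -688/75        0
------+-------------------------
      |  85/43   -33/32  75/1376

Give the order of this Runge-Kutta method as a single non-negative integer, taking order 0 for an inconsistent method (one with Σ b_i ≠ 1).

3

b = (85/43, -33/32, 75/1376)
c = (0, -1/3, 43/15)
Ac = (0, 0, 688/225)
Σ b_i: 85/43·1 + (-33/32)·1 + 75/1376·1 = 1 ✓
b·c: (-33/32)·(-1/3) + 75/1376·43/15 = 1/2 ✓
b·c²: (-33/32)·1/9 + 75/1376·1849/225 = 1/3 ✓
b·Ac: 75/1376·688/225 = 1/6 ✓; 3 stages ⇒ order 3.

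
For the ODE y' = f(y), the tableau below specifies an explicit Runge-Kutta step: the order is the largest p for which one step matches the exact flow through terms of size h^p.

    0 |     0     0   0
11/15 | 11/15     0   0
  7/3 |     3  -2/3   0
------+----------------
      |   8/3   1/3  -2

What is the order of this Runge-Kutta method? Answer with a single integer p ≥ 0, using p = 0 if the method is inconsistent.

1

b = (8/3, 1/3, -2)
c = (0, 11/15, 7/3)
Ac = (0, 0, -22/45)
Σ b_i: 8/3·1 + 1/3·1 + (-2)·1 = 1 ✓
b·c: 1/3·11/15 + (-2)·7/3 = -199/45 ≠ 1/2 ⇒ order 1.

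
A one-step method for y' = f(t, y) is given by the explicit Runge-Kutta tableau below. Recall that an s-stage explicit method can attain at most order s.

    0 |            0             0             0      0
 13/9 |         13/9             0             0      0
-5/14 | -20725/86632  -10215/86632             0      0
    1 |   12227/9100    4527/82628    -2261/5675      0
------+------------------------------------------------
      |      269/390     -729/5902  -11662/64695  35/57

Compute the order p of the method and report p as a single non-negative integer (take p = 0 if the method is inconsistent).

b = (269/390, -729/5902, -11662/64695, 35/57)
c = (0, 13/9, -5/14, 1)
Ac = (0, 0, -1135/6664, 31/140)
Σ b_i: 269/390·1 + (-729/5902)·1 + (-11662/64695)·1 + 35/57·1 = 1 ✓
b·c: (-729/5902)·13/9 + (-11662/64695)·(-5/14) + 35/57·1 = 1/2 ✓
b·c²: (-729/5902)·169/81 + (-11662/64695)·25/196 + 35/57·1 = 1/3 ✓
b·Ac: (-11662/64695)·(-1135/6664) + 35/57·31/140 = 1/6 ✓
b·c³: (-729/5902)·2197/729 + (-11662/64695)·(-125/2744) + 35/57·1 = 1/4 ✓
b·(c∘Ac): (-11662/64695)·5675/93296 + 35/57·31/140 = 1/8 ✓
b·Ac²: (-11662/64695)·(-14755/59976) + 35/57·4/63 = 1/12 ✓
b·A²c: 35/57·19/280 = 1/24 ✓; 4 stages ⇒ order 4.

4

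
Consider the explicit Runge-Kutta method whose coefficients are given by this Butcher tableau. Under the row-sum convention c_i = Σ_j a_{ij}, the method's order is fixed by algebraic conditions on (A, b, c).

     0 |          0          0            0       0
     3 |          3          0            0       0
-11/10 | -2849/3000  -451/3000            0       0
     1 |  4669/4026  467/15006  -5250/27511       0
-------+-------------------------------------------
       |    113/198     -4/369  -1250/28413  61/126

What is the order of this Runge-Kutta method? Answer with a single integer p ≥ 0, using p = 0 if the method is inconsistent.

4

b = (113/198, -4/369, -1250/28413, 61/126)
c = (0, 3, -11/10, 1)
Ac = (0, 0, -451/1000, 37/122)
Σ b_i: 113/198·1 + (-4/369)·1 + (-1250/28413)·1 + 61/126·1 = 1 ✓
b·c: (-4/369)·3 + (-1250/28413)·(-11/10) + 61/126·1 = 1/2 ✓
b·c²: (-4/369)·9 + (-1250/28413)·121/100 + 61/126·1 = 1/3 ✓
b·Ac: (-1250/28413)·(-451/1000) + 61/126·37/122 = 1/6 ✓
b·c³: (-4/369)·27 + (-1250/28413)·(-1331/1000) + 61/126·1 = 1/4 ✓
b·(c∘Ac): (-1250/28413)·4961/10000 + 61/126·37/122 = 1/8 ✓
b·Ac²: (-1250/28413)·(-1353/1000) + 61/126·3/61 = 1/12 ✓
b·A²c: 61/126·21/244 = 1/24 ✓; 4 stages ⇒ order 4.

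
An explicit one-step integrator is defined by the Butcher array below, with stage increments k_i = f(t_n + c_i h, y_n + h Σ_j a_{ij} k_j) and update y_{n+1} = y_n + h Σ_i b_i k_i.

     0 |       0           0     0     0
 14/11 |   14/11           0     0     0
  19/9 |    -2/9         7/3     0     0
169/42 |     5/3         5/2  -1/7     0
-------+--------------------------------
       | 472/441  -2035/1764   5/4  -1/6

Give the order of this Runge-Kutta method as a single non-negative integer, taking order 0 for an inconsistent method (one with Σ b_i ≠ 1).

b = (472/441, -2035/1764, 5/4, -1/6)
c = (0, 14/11, 19/9, 169/42)
Ac = (0, 0, 98/33, 1996/693)
Σ b_i: 472/441·1 + (-2035/1764)·1 + 5/4·1 + (-1/6)·1 = 1 ✓
b·c: (-2035/1764)·14/11 + 5/4·19/9 + (-1/6)·169/42 = 1/2 ✓
b·c²: (-2035/1764)·196/121 + 5/4·361/81 + (-1/6)·28561/1764 = 350597/349272 ≠ 1/3 ⇒ order 2.
b·Ac: 5/4·98/33 + (-1/6)·1996/693 = 13439/4158 ≠ 1/6

2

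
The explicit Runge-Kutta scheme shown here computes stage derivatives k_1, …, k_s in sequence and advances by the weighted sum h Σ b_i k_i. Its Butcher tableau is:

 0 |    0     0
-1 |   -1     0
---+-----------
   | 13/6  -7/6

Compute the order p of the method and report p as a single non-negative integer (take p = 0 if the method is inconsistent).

b = (13/6, -7/6)
c = (0, -1)
Σ b_i: 13/6·1 + (-7/6)·1 = 1 ✓
b·c: (-7/6)·(-1) = 7/6 ≠ 1/2 ⇒ order 1.

1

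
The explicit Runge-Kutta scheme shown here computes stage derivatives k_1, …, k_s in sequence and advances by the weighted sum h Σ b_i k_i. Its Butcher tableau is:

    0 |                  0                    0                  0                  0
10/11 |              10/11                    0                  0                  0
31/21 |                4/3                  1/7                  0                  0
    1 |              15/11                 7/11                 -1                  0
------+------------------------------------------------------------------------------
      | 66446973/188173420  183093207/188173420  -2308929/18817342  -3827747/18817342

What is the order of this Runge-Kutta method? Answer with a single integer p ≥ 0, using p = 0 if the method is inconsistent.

3

b = (66446973/188173420, 183093207/188173420, -2308929/18817342, -3827747/18817342)
c = (0, 10/11, 31/21, 1)
Ac = (0, 0, 10/77, -2281/2541)
Σ b_i: 66446973/188173420·1 + 183093207/188173420·1 + (-2308929/18817342)·1 + (-3827747/18817342)·1 = 1 ✓
b·c: 183093207/188173420·10/11 + (-2308929/18817342)·31/21 + (-3827747/18817342)·1 = 1/2 ✓
b·c²: 183093207/188173420·100/121 + (-2308929/18817342)·961/441 + (-3827747/18817342)·1 = 1/3 ✓
b·Ac: (-2308929/18817342)·10/77 + (-3827747/18817342)·(-2281/2541) = 1/6 ✓
b·c³: 183093207/188173420·1000/1331 + (-2308929/18817342)·29791/9261 + (-3827747/18817342)·1 = 866561911/6520209003 ≠ 1/4 ⇒ order 3.
b·(c∘Ac): (-2308929/18817342)·310/1617 + (-3827747/18817342)·(-2281/2541) = 98783281/620972286 ≠ 1/8
b·Ac²: (-2308929/18817342)·100/847 + (-3827747/18817342)·(-970391/586971) = 4196460991/13040418006 ≠ 1/12
b·A²c: (-3827747/18817342)·(-10/77) = 248555/9408671 ≠ 1/24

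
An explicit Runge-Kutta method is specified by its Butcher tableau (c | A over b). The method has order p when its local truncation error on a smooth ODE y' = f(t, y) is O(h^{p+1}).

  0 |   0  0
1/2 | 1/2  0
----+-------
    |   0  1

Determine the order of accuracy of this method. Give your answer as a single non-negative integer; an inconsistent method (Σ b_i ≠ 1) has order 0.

2

b = (0, 1)
c = (0, 1/2)
Σ b_i: 1·1 = 1 ✓
b·c: 1·1/2 = 1/2 ✓; 2 stages ⇒ order 2.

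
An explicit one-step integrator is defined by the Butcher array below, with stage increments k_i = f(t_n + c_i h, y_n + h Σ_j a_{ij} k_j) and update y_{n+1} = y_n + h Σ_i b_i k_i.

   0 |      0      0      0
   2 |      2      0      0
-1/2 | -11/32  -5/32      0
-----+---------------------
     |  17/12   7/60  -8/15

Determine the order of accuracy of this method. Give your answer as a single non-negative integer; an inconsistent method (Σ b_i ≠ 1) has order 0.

b = (17/12, 7/60, -8/15)
c = (0, 2, -1/2)
Ac = (0, 0, -5/16)
Σ b_i: 17/12·1 + 7/60·1 + (-8/15)·1 = 1 ✓
b·c: 7/60·2 + (-8/15)·(-1/2) = 1/2 ✓
b·c²: 7/60·4 + (-8/15)·1/4 = 1/3 ✓
b·Ac: (-8/15)·(-5/16) = 1/6 ✓; 3 stages ⇒ order 3.

3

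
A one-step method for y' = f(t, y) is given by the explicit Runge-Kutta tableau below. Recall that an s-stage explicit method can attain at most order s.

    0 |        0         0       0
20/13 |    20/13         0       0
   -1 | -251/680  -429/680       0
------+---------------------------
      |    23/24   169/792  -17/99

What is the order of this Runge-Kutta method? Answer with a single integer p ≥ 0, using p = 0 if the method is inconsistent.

b = (23/24, 169/792, -17/99)
c = (0, 20/13, -1)
Ac = (0, 0, -33/34)
Σ b_i: 23/24·1 + 169/792·1 + (-17/99)·1 = 1 ✓
b·c: 169/792·20/13 + (-17/99)·(-1) = 1/2 ✓
b·c²: 169/792·400/169 + (-17/99)·1 = 1/3 ✓
b·Ac: (-17/99)·(-33/34) = 1/6 ✓; 3 stages ⇒ order 3.

3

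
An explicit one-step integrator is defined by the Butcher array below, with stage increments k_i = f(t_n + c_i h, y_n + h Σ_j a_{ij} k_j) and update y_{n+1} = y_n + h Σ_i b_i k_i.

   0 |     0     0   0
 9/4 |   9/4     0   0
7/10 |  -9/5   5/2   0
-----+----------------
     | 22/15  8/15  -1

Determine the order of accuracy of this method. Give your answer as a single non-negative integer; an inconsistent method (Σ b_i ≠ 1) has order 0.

2

b = (22/15, 8/15, -1)
c = (0, 9/4, 7/10)
Ac = (0, 0, 45/8)
Σ b_i: 22/15·1 + 8/15·1 + (-1)·1 = 1 ✓
b·c: 8/15·9/4 + (-1)·7/10 = 1/2 ✓
b·c²: 8/15·81/16 + (-1)·49/100 = 221/100 ≠ 1/3 ⇒ order 2.
b·Ac: (-1)·45/8 = -45/8 ≠ 1/6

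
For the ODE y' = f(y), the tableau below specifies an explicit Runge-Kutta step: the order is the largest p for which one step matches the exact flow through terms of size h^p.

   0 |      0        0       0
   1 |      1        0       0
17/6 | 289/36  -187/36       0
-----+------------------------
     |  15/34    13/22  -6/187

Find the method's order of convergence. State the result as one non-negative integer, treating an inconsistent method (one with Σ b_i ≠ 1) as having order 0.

3

b = (15/34, 13/22, -6/187)
c = (0, 1, 17/6)
Ac = (0, 0, -187/36)
Σ b_i: 15/34·1 + 13/22·1 + (-6/187)·1 = 1 ✓
b·c: 13/22·1 + (-6/187)·17/6 = 1/2 ✓
b·c²: 13/22·1 + (-6/187)·289/36 = 1/3 ✓
b·Ac: (-6/187)·(-187/36) = 1/6 ✓; 3 stages ⇒ order 3.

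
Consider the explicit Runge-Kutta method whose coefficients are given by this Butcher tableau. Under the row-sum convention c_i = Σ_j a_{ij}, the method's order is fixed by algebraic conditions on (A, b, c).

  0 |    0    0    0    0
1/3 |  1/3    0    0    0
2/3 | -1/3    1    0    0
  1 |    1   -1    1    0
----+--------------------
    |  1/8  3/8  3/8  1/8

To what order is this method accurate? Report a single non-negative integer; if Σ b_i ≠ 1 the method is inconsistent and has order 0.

4

b = (1/8, 3/8, 3/8, 1/8)
c = (0, 1/3, 2/3, 1)
Ac = (0, 0, 1/3, 1/3)
Σ b_i: 1/8·1 + 3/8·1 + 3/8·1 + 1/8·1 = 1 ✓
b·c: 3/8·1/3 + 3/8·2/3 + 1/8·1 = 1/2 ✓
b·c²: 3/8·1/9 + 3/8·4/9 + 1/8·1 = 1/3 ✓
b·Ac: 3/8·1/3 + 1/8·1/3 = 1/6 ✓
b·c³: 3/8·1/27 + 3/8·8/27 + 1/8·1 = 1/4 ✓
b·(c∘Ac): 3/8·2/9 + 1/8·1/3 = 1/8 ✓
b·Ac²: 3/8·1/9 + 1/8·1/3 = 1/12 ✓
b·A²c: 1/8·1/3 = 1/24 ✓; 4 stages ⇒ order 4.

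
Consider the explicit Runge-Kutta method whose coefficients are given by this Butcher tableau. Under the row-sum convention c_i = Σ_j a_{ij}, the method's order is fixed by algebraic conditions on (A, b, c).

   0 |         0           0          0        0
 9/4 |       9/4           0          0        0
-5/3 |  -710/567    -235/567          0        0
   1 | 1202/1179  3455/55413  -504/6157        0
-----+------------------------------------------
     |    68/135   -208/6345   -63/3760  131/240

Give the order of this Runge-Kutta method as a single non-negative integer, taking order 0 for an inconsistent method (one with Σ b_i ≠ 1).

b = (68/135, -208/6345, -63/3760, 131/240)
c = (0, 9/4, -5/3, 1)
Ac = (0, 0, -235/252, 145/524)
Σ b_i: 68/135·1 + (-208/6345)·1 + (-63/3760)·1 + 131/240·1 = 1 ✓
b·c: (-208/6345)·9/4 + (-63/3760)·(-5/3) + 131/240·1 = 1/2 ✓
b·c²: (-208/6345)·81/16 + (-63/3760)·25/9 + 131/240·1 = 1/3 ✓
b·Ac: (-63/3760)·(-235/252) + 131/240·145/524 = 1/6 ✓
b·c³: (-208/6345)·729/64 + (-63/3760)·(-125/27) + 131/240·1 = 1/4 ✓
b·(c∘Ac): (-63/3760)·1175/756 + 131/240·145/524 = 1/8 ✓
b·Ac²: (-63/3760)·(-235/112) + 131/240·185/2096 = 1/12 ✓
b·A²c: 131/240·10/131 = 1/24 ✓; 4 stages ⇒ order 4.

4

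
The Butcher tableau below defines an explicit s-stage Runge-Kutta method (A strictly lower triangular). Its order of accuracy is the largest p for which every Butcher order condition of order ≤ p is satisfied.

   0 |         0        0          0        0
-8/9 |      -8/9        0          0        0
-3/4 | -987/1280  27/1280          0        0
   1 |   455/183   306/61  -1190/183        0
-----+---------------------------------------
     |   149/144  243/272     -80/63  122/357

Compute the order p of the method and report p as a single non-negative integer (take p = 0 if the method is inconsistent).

4

b = (149/144, 243/272, -80/63, 122/357)
c = (0, -8/9, -3/4, 1)
Ac = (0, 0, -3/160, 51/122)
Σ b_i: 149/144·1 + 243/272·1 + (-80/63)·1 + 122/357·1 = 1 ✓
b·c: 243/272·(-8/9) + (-80/63)·(-3/4) + 122/357·1 = 1/2 ✓
b·c²: 243/272·64/81 + (-80/63)·9/16 + 122/357·1 = 1/3 ✓
b·Ac: (-80/63)·(-3/160) + 122/357·51/122 = 1/6 ✓
b·c³: 243/272·(-512/729) + (-80/63)·(-27/64) + 122/357·1 = 1/4 ✓
b·(c∘Ac): (-80/63)·9/640 + 122/357·51/122 = 1/8 ✓
b·Ac²: (-80/63)·1/60 + 122/357·1343/4392 = 1/12 ✓
b·A²c: 122/357·119/976 = 1/24 ✓; 4 stages ⇒ order 4.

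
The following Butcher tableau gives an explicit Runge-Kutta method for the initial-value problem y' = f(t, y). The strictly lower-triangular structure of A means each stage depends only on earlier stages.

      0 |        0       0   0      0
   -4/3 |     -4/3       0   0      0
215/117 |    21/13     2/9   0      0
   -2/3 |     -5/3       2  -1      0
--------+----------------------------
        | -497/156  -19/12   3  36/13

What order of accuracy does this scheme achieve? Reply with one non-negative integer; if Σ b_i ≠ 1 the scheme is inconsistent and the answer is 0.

b = (-497/156, -19/12, 3, 36/13)
c = (0, -4/3, 215/117, -2/3)
Ac = (0, 0, -8/27, -527/117)
Σ b_i: (-497/156)·1 + (-19/12)·1 + 3·1 + 36/13·1 = 1 ✓
b·c: (-19/12)·(-4/3) + 3·215/117 + 36/13·(-2/3) = 52/9 ≠ 1/2 ⇒ order 1.

1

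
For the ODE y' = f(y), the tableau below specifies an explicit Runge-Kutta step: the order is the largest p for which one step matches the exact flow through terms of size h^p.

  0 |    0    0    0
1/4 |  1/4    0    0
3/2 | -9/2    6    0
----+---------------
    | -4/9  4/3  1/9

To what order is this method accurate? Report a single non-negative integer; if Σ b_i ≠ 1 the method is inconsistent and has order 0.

b = (-4/9, 4/3, 1/9)
c = (0, 1/4, 3/2)
Ac = (0, 0, 3/2)
Σ b_i: (-4/9)·1 + 4/3·1 + 1/9·1 = 1 ✓
b·c: 4/3·1/4 + 1/9·3/2 = 1/2 ✓
b·c²: 4/3·1/16 + 1/9·9/4 = 1/3 ✓
b·Ac: 1/9·3/2 = 1/6 ✓; 3 stages ⇒ order 3.

3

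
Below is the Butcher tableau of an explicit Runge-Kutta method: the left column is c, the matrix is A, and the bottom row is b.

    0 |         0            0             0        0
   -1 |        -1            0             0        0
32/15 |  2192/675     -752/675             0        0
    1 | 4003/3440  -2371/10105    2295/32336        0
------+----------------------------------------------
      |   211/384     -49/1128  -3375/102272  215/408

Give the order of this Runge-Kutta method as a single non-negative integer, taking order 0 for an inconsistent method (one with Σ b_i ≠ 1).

4

b = (211/384, -49/1128, -3375/102272, 215/408)
c = (0, -1, 32/15, 1)
Ac = (0, 0, 752/675, 83/215)
Σ b_i: 211/384·1 + (-49/1128)·1 + (-3375/102272)·1 + 215/408·1 = 1 ✓
b·c: (-49/1128)·(-1) + (-3375/102272)·32/15 + 215/408·1 = 1/2 ✓
b·c²: (-49/1128)·1 + (-3375/102272)·1024/225 + 215/408·1 = 1/3 ✓
b·Ac: (-3375/102272)·752/675 + 215/408·83/215 = 1/6 ✓
b·c³: (-49/1128)·(-1) + (-3375/102272)·32768/3375 + 215/408·1 = 1/4 ✓
b·(c∘Ac): (-3375/102272)·24064/10125 + 215/408·83/215 = 1/8 ✓
b·Ac²: (-3375/102272)·(-752/675) + 215/408·19/215 = 1/12 ✓
b·A²c: 215/408·17/215 = 1/24 ✓; 4 stages ⇒ order 4.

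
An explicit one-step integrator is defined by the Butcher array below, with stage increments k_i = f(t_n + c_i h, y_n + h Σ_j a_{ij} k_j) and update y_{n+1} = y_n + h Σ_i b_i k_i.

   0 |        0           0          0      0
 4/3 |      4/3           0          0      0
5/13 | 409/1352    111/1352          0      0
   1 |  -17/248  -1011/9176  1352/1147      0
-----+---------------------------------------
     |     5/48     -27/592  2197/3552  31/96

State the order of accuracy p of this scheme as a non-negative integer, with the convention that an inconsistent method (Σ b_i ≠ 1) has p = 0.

4

b = (5/48, -27/592, 2197/3552, 31/96)
c = (0, 4/3, 5/13, 1)
Ac = (0, 0, 37/338, 19/62)
Σ b_i: 5/48·1 + (-27/592)·1 + 2197/3552·1 + 31/96·1 = 1 ✓
b·c: (-27/592)·4/3 + 2197/3552·5/13 + 31/96·1 = 1/2 ✓
b·c²: (-27/592)·16/9 + 2197/3552·25/169 + 31/96·1 = 1/3 ✓
b·Ac: 2197/3552·37/338 + 31/96·19/62 = 1/6 ✓
b·c³: (-27/592)·64/27 + 2197/3552·125/2197 + 31/96·1 = 1/4 ✓
b·(c∘Ac): 2197/3552·185/4394 + 31/96·19/62 = 1/8 ✓
b·Ac²: 2197/3552·74/507 + 31/96·(-2/93) = 1/12 ✓
b·A²c: 31/96·4/31 = 1/24 ✓; 4 stages ⇒ order 4.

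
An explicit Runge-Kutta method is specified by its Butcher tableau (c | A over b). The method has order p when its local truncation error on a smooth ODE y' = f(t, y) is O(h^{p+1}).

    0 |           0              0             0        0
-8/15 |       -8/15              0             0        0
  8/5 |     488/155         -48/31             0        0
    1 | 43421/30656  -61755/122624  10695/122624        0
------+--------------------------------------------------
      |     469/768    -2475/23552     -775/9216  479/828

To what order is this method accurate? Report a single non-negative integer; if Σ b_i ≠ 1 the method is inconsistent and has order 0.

4

b = (469/768, -2475/23552, -775/9216, 479/828)
c = (0, -8/15, 8/5, 1)
Ac = (0, 0, 128/155, 391/958)
Σ b_i: 469/768·1 + (-2475/23552)·1 + (-775/9216)·1 + 479/828·1 = 1 ✓
b·c: (-2475/23552)·(-8/15) + (-775/9216)·8/5 + 479/828·1 = 1/2 ✓
b·c²: (-2475/23552)·64/225 + (-775/9216)·64/25 + 479/828·1 = 1/3 ✓
b·Ac: (-775/9216)·128/155 + 479/828·391/958 = 1/6 ✓
b·c³: (-2475/23552)·(-512/3375) + (-775/9216)·512/125 + 479/828·1 = 1/4 ✓
b·(c∘Ac): (-775/9216)·1024/775 + 479/828·391/958 = 1/8 ✓
b·Ac²: (-775/9216)·(-1024/2325) + 479/828·115/1437 = 1/12 ✓
b·A²c: 479/828·69/958 = 1/24 ✓; 4 stages ⇒ order 4.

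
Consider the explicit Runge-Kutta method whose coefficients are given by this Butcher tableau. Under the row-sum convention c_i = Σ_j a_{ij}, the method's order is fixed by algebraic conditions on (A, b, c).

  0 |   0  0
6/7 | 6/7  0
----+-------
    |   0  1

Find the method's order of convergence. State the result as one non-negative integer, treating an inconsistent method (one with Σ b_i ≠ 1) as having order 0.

b = (0, 1)
c = (0, 6/7)
Σ b_i: 1·1 = 1 ✓
b·c: 1·6/7 = 6/7 ≠ 1/2 ⇒ order 1.

1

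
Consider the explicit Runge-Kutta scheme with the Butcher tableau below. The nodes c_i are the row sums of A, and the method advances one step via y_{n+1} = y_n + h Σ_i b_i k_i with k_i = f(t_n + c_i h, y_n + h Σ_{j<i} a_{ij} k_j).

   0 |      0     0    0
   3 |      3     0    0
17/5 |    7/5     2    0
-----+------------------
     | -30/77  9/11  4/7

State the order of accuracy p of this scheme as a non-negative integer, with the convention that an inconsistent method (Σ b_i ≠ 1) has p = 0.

1

b = (-30/77, 9/11, 4/7)
c = (0, 3, 17/5)
Ac = (0, 0, 6)
Σ b_i: (-30/77)·1 + 9/11·1 + 4/7·1 = 1 ✓
b·c: 9/11·3 + 4/7·17/5 = 1693/385 ≠ 1/2 ⇒ order 1.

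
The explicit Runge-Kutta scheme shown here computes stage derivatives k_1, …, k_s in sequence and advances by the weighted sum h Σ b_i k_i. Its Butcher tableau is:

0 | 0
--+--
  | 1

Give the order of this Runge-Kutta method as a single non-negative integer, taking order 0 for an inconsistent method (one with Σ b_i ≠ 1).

1

b = (1)
c = (0)
Σ b_i: 1·1 = 1 ✓; 1 stage ⇒ order 1.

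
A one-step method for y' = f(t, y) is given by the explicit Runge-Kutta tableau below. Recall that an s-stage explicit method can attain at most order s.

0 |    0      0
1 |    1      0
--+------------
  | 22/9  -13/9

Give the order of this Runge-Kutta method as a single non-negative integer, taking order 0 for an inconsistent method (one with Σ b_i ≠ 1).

1

b = (22/9, -13/9)
c = (0, 1)
Σ b_i: 22/9·1 + (-13/9)·1 = 1 ✓
b·c: (-13/9)·1 = -13/9 ≠ 1/2 ⇒ order 1.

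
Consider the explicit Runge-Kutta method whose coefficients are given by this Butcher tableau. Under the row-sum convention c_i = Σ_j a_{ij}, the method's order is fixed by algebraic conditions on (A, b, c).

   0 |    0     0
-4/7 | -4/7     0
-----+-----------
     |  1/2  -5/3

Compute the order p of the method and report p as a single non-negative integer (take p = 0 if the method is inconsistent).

b = (1/2, -5/3)
c = (0, -4/7)
Σ b_i: 1/2·1 + (-5/3)·1 = -7/6 ≠ 1 ⇒ order 0.

0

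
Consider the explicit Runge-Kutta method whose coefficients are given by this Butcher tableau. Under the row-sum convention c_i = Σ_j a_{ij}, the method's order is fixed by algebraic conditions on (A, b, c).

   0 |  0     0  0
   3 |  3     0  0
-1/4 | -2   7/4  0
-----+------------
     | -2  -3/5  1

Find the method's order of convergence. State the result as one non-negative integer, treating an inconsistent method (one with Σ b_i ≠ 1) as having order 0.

0

b = (-2, -3/5, 1)
c = (0, 3, -1/4)
Ac = (0, 0, 21/4)
Σ b_i: (-2)·1 + (-3/5)·1 + 1·1 = -8/5 ≠ 1 ⇒ order 0.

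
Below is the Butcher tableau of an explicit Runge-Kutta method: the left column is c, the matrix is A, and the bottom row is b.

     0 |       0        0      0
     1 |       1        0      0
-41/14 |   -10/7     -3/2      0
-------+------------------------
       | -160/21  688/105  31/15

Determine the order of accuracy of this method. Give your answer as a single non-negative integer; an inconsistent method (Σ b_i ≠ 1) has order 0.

2

b = (-160/21, 688/105, 31/15)
c = (0, 1, -41/14)
Ac = (0, 0, -3/2)
Σ b_i: (-160/21)·1 + 688/105·1 + 31/15·1 = 1 ✓
b·c: 688/105·1 + 31/15·(-41/14) = 1/2 ✓
b·c²: 688/105·1 + 31/15·1681/196 = 14275/588 ≠ 1/3 ⇒ order 2.
b·Ac: 31/15·(-3/2) = -31/10 ≠ 1/6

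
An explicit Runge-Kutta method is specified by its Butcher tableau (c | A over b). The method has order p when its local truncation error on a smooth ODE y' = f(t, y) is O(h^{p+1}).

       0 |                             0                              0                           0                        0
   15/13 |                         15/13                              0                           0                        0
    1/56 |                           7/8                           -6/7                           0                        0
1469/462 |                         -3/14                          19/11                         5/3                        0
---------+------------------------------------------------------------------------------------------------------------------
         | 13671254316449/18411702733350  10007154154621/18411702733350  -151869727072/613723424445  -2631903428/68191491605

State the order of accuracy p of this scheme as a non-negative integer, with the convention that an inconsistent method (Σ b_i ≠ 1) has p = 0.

3

b = (13671254316449/18411702733350, 10007154154621/18411702733350, -151869727072/613723424445, -2631903428/68191491605)
c = (0, 15/13, 1/56, 1469/462)
Ac = (0, 0, -90/91, 48595/24024)
Σ b_i: 13671254316449/18411702733350·1 + 10007154154621/18411702733350·1 + (-151869727072/613723424445)·1 + (-2631903428/68191491605)·1 = 1 ✓
b·c: 10007154154621/18411702733350·15/13 + (-151869727072/613723424445)·1/56 + (-2631903428/68191491605)·1469/462 = 1/2 ✓
b·c²: 10007154154621/18411702733350·225/169 + (-151869727072/613723424445)·1/3136 + (-2631903428/68191491605)·2157961/213444 = 1/3 ✓
b·Ac: (-151869727072/613723424445)·(-90/91) + (-2631903428/68191491605)·48595/24024 = 1/6 ✓
b·c³: 10007154154621/18411702733350·3375/2197 + (-151869727072/613723424445)·1/175616 + (-2631903428/68191491605)·3170044709/98611128 = -7614680236688923/18765207425830320 ≠ 1/4 ⇒ order 3.
b·(c∘Ac): (-151869727072/613723424445)·(-45/2548) + (-2631903428/68191491605)·5491235/853776 = -10895719020677/44679065299596 ≠ 1/8
b·Ac²: (-151869727072/613723424445)·(-1350/1183) + (-2631903428/68191491605)·40228495/17489472 = 11533905737317/59572087066128 ≠ 1/12
b·A²c: (-2631903428/68191491605)·(-150/91) = 11279586120/177297878173 ≠ 1/24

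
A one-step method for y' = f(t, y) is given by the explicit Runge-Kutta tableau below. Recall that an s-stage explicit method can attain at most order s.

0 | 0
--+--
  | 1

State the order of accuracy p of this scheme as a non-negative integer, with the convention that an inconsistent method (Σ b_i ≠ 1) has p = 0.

b = (1)
c = (0)
Σ b_i: 1·1 = 1 ✓; 1 stage ⇒ order 1.

1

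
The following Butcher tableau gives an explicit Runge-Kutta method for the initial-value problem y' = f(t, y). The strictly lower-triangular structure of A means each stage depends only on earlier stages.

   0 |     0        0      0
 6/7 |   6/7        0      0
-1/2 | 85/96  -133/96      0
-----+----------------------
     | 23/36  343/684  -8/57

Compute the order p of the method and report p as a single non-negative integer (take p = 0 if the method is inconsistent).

3

b = (23/36, 343/684, -8/57)
c = (0, 6/7, -1/2)
Ac = (0, 0, -19/16)
Σ b_i: 23/36·1 + 343/684·1 + (-8/57)·1 = 1 ✓
b·c: 343/684·6/7 + (-8/57)·(-1/2) = 1/2 ✓
b·c²: 343/684·36/49 + (-8/57)·1/4 = 1/3 ✓
b·Ac: (-8/57)·(-19/16) = 1/6 ✓; 3 stages ⇒ order 3.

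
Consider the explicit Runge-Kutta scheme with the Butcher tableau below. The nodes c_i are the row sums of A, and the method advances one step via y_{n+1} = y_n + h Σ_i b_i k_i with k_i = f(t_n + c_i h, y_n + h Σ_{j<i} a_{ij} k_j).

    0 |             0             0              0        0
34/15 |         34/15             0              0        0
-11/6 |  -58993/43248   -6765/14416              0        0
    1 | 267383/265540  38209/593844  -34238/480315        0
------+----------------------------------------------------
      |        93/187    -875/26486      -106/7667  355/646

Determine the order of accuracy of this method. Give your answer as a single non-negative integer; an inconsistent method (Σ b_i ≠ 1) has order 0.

b = (93/187, -875/26486, -106/7667, 355/646)
c = (0, 34/15, -11/6, 1)
Ac = (0, 0, -451/424, 589/2130)
Σ b_i: 93/187·1 + (-875/26486)·1 + (-106/7667)·1 + 355/646·1 = 1 ✓
b·c: (-875/26486)·34/15 + (-106/7667)·(-11/6) + 355/646·1 = 1/2 ✓
b·c²: (-875/26486)·1156/225 + (-106/7667)·121/36 + 355/646·1 = 1/3 ✓
b·Ac: (-106/7667)·(-451/424) + 355/646·589/2130 = 1/6 ✓
b·c³: (-875/26486)·39304/3375 + (-106/7667)·(-1331/216) + 355/646·1 = 1/4 ✓
b·(c∘Ac): (-106/7667)·4961/2544 + 355/646·589/2130 = 1/8 ✓
b·Ac²: (-106/7667)·(-7667/3180) + 355/646·323/3550 = 1/12 ✓
b·A²c: 355/646·323/4260 = 1/24 ✓; 4 stages ⇒ order 4.

4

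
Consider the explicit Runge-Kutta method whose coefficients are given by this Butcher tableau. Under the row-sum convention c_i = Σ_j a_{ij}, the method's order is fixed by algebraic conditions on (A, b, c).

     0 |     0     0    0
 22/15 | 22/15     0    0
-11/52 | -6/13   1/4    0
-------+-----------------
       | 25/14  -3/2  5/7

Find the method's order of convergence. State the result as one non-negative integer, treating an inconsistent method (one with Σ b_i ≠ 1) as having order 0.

b = (25/14, -3/2, 5/7)
c = (0, 22/15, -11/52)
Ac = (0, 0, 11/30)
Σ b_i: 25/14·1 + (-3/2)·1 + 5/7·1 = 1 ✓
b·c: (-3/2)·22/15 + 5/7·(-11/52) = -4279/1820 ≠ 1/2 ⇒ order 1.

1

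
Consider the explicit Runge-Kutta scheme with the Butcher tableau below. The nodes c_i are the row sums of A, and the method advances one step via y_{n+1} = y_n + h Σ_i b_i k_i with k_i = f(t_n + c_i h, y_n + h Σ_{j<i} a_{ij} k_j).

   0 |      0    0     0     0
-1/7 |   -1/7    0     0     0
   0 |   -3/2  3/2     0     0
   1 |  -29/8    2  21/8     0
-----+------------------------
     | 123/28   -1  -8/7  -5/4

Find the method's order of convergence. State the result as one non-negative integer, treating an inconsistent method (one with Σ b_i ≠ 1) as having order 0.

b = (123/28, -1, -8/7, -5/4)
c = (0, -1/7, 0, 1)
Ac = (0, 0, -3/14, -2/7)
Σ b_i: 123/28·1 + (-1)·1 + (-8/7)·1 + (-5/4)·1 = 1 ✓
b·c: (-1)·(-1/7) + (-5/4)·1 = -31/28 ≠ 1/2 ⇒ order 1.

1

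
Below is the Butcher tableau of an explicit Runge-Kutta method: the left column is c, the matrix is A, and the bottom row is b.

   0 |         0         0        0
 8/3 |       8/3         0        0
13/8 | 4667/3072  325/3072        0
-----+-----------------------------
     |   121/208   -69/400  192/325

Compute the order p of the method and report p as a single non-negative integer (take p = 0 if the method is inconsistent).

3

b = (121/208, -69/400, 192/325)
c = (0, 8/3, 13/8)
Ac = (0, 0, 325/1152)
Σ b_i: 121/208·1 + (-69/400)·1 + 192/325·1 = 1 ✓
b·c: (-69/400)·8/3 + 192/325·13/8 = 1/2 ✓
b·c²: (-69/400)·64/9 + 192/325·169/64 = 1/3 ✓
b·Ac: 192/325·325/1152 = 1/6 ✓; 3 stages ⇒ order 3.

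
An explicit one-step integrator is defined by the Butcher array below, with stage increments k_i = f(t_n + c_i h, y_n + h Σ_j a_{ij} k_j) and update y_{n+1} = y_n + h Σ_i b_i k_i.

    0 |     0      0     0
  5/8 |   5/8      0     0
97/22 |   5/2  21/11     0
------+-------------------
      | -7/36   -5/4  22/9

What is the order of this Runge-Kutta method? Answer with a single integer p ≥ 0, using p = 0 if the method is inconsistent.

1

b = (-7/36, -5/4, 22/9)
c = (0, 5/8, 97/22)
Ac = (0, 0, 105/88)
Σ b_i: (-7/36)·1 + (-5/4)·1 + 22/9·1 = 1 ✓
b·c: (-5/4)·5/8 + 22/9·97/22 = 2879/288 ≠ 1/2 ⇒ order 1.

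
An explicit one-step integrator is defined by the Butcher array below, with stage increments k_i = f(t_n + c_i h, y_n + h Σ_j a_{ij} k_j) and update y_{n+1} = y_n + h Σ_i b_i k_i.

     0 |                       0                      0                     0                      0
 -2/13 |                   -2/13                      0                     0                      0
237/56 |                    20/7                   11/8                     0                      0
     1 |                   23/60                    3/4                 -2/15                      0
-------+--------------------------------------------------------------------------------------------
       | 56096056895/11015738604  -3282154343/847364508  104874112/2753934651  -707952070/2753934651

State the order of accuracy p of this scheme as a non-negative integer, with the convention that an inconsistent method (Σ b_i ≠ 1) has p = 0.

b = (56096056895/11015738604, -3282154343/847364508, 104874112/2753934651, -707952070/2753934651)
c = (0, -2/13, 237/56, 1)
Ac = (0, 0, -11/52, -1237/1820)
Σ b_i: 56096056895/11015738604·1 + (-3282154343/847364508)·1 + 104874112/2753934651·1 + (-707952070/2753934651)·1 = 1 ✓
b·c: (-3282154343/847364508)·(-2/13) + 104874112/2753934651·237/56 + (-707952070/2753934651)·1 = 1/2 ✓
b·c²: (-3282154343/847364508)·4/169 + 104874112/2753934651·56169/3136 + (-707952070/2753934651)·1 = 1/3 ✓
b·Ac: 104874112/2753934651·(-11/52) + (-707952070/2753934651)·(-1237/1820) = 1/6 ✓
b·c³: (-3282154343/847364508)·(-8/2197) + 104874112/2753934651·13312053/175616 + (-707952070/2753934651)·1 = 294458317145/111381356996 ≠ 1/4 ⇒ order 3.
b·(c∘Ac): 104874112/2753934651·(-2607/2912) + (-707952070/2753934651)·(-1237/1820) = 10069392205/71602300926 ≠ 1/8
b·Ac²: 104874112/2753934651·11/338 + (-707952070/2753934651)·(-3140667/1324960) = 2448311951143/4009728851856 ≠ 1/12
b·A²c: (-707952070/2753934651)·11/390 = -778747277/107403451389 ≠ 1/24

3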